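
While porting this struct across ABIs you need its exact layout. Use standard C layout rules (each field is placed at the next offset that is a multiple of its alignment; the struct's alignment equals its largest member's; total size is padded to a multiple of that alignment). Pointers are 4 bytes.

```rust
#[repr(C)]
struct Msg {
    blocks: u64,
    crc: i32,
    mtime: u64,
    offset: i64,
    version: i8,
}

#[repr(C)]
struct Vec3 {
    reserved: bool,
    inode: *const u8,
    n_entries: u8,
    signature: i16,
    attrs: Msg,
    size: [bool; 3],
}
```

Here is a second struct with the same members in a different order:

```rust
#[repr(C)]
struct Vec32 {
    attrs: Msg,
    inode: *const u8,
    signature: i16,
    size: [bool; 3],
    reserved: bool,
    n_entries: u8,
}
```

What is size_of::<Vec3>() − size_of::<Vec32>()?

Msg: blocks at 0 (size 8, align 8) → ends 8; crc at 8 (size 4, align 4) → ends 12; pad 4 to align 8 for mtime; mtime at 16 (size 8, align 8) → ends 24; offset at 24 (size 8, align 8) → ends 32; version at 32 (size 1, align 1) → ends 33; tail pad 7 to reach multiple of 8; total 40 bytes, alignment 8
reserved at 0 (size 1, align 1) → ends 1
pad 3 to align 4 for inode
inode at 4 (size 4, align 4) → ends 8
n_entries at 8 (size 1, align 1) → ends 9
pad 1 to align 2 for signature
signature at 10 (size 2, align 2) → ends 12
pad 4 to align 8 for attrs
attrs at 16 (size 40, align 8) → ends 56
size at 56 (size 3, align 1) → ends 59
tail pad 5 to reach multiple of 8
total 64 bytes, alignment 8
— Vec32 —
attrs at 0 (size 40, align 8) → ends 40
inode at 40 (size 4, align 4) → ends 44
signature at 44 (size 2, align 2) → ends 46
size at 46 (size 3, align 1) → ends 49
reserved at 49 (size 1, align 1) → ends 50
n_entries at 50 (size 1, align 1) → ends 51
tail pad 5 to reach multiple of 8
total 56 bytes, alignment 8
64 − 56 = 8

8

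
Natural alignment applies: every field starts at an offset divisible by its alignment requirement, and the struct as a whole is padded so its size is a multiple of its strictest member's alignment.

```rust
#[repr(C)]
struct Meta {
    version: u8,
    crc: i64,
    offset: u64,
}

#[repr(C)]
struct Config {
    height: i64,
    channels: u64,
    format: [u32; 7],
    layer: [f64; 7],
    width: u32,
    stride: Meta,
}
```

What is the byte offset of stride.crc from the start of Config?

120

Meta: 0..1  version  (1B, 1-aligned); 1..8  -- padding (7B); 8..16  crc  (8B, 8-aligned); 16..24  offset  (8B, 8-aligned); sizeof = 24, alignof = 8
0..8  height  (8B, 8-aligned)
8..16  channels  (8B, 8-aligned)
16..44  format  (28B, 4-aligned)
44..48  -- padding (4B)
48..104  layer  (56B, 8-aligned)
104..108  width  (4B, 4-aligned)
108..112  -- padding (4B)
112..136  stride  (24B, 8-aligned)
within Meta: crc at 8
112 + 8 = 120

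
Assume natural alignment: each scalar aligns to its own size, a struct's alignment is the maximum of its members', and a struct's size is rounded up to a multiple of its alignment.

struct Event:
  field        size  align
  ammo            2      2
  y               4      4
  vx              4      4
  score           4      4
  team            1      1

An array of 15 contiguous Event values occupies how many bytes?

300

@0: ammo [2B, align 2] → 2
+2 pad (align 4)
@4: y [4B, align 4] → 8
@8: vx [4B, align 4] → 12
@12: score [4B, align 4] → 16
@16: team [1B, align 1] → 17
+3 tail pad (align 4)
size 20, align 4
array of 15: 15 × 20 = 300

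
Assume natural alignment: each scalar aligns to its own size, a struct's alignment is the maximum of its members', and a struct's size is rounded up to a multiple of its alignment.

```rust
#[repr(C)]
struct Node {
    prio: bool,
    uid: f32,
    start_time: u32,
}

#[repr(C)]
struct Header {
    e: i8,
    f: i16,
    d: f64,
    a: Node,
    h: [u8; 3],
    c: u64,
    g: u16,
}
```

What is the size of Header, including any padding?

Node: prio at 0 (size 1, align 1) → ends 1; pad 3 to align 4 for uid; uid at 4 (size 4, align 4) → ends 8; start_time at 8 (size 4, align 4) → ends 12; total 12 bytes, alignment 4
e at 0 (size 1, align 1) → ends 1
pad 1 to align 2 for f
f at 2 (size 2, align 2) → ends 4
pad 4 to align 8 for d
d at 8 (size 8, align 8) → ends 16
a at 16 (size 12, align 4) → ends 28
h at 28 (size 3, align 1) → ends 31
pad 1 to align 8 for c
c at 32 (size 8, align 8) → ends 40
g at 40 (size 2, align 2) → ends 42
tail pad 6 to reach multiple of 8
total 48 bytes, alignment 8

48 bytes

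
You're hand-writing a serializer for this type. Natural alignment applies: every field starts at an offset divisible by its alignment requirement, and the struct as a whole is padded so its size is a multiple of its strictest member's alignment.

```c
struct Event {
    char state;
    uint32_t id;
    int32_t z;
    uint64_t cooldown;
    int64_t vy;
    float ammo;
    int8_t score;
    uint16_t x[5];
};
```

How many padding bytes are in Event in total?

0..1  state  (1B, 1-aligned)
1..4  -- padding (3B)
4..8  id  (4B, 4-aligned)
8..12  z  (4B, 4-aligned)
12..16  -- padding (4B)
16..24  cooldown  (8B, 8-aligned)
24..32  vy  (8B, 8-aligned)
32..36  ammo  (4B, 4-aligned)
36..37  score  (1B, 1-aligned)
37..38  -- padding (1B)
38..48  x  (10B, 2-aligned)
sizeof = 48, alignof = 8
data bytes 40, size 48 → padding 8

8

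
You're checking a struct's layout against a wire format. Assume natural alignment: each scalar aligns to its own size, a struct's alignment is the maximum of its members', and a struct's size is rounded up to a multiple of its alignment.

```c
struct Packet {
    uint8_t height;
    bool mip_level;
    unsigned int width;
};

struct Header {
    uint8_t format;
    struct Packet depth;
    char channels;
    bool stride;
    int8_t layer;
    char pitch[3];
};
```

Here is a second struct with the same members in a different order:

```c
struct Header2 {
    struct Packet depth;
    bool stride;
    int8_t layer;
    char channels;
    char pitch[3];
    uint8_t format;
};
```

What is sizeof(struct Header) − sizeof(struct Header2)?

4

Packet: 0..1  height  (1B, 1-aligned); 1..2  mip_level  (1B, 1-aligned); 2..4  -- padding (2B); 4..8  width  (4B, 4-aligned); sizeof = 8, alignof = 4
0..1  format  (1B, 1-aligned)
1..4  -- padding (3B)
4..12  depth  (8B, 4-aligned)
12..13  channels  (1B, 1-aligned)
13..14  stride  (1B, 1-aligned)
14..15  layer  (1B, 1-aligned)
15..18  pitch  (3B, 1-aligned)
18..20  -- tail padding (2B)
sizeof = 20, alignof = 4
— Header2 —
0..8  depth  (8B, 4-aligned)
8..9  stride  (1B, 1-aligned)
9..10  layer  (1B, 1-aligned)
10..11  channels  (1B, 1-aligned)
11..14  pitch  (3B, 1-aligned)
14..15  format  (1B, 1-aligned)
15..16  -- tail padding (1B)
sizeof = 16, alignof = 4
20 − 16 = 4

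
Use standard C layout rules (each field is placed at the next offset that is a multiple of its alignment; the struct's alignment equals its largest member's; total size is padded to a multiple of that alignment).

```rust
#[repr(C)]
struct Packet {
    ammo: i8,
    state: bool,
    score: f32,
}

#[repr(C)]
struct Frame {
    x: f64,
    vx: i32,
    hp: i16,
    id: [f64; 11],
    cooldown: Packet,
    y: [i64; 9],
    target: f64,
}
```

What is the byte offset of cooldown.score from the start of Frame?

Packet: ammo at 0 (size 1, align 1) → ends 1; state at 1 (size 1, align 1) → ends 2; pad 2 to align 4 for score; score at 4 (size 4, align 4) → ends 8; total 8 bytes, alignment 4
x at 0 (size 8, align 8) → ends 8
vx at 8 (size 4, align 4) → ends 12
hp at 12 (size 2, align 2) → ends 14
pad 2 to align 8 for id
id at 16 (size 88, align 8) → ends 104
cooldown at 104 (size 8, align 4) → ends 112
within Packet: score at 4
104 + 4 = 108

108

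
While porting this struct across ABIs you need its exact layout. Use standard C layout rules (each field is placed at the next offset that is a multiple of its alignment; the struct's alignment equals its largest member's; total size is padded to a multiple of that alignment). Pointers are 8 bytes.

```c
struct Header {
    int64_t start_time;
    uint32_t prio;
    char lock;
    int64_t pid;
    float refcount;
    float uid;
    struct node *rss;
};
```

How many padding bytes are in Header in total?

0..8  start_time  (8B, 8-aligned)
8..12  prio  (4B, 4-aligned)
12..13  lock  (1B, 1-aligned)
13..16  -- padding (3B)
16..24  pid  (8B, 8-aligned)
24..28  refcount  (4B, 4-aligned)
28..32  uid  (4B, 4-aligned)
32..40  rss  (8B, 8-aligned)
sizeof = 40, alignof = 8
data bytes 37, size 40 → padding 3

3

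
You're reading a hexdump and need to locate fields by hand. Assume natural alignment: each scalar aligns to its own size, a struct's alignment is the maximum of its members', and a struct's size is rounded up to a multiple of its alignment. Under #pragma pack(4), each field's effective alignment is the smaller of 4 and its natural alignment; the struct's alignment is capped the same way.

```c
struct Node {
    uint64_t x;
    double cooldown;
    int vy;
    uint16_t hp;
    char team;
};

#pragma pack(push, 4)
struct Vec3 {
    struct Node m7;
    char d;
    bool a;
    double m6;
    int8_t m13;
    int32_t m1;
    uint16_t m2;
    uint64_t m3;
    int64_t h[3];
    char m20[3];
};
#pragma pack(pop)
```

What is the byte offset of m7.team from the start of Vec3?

Node: @0: x [8B, align 8] → 8; @8: cooldown [8B, align 8] → 16; @16: vy [4B, align 4] → 20; @20: hp [2B, align 2] → 22; @22: team [1B, align 1] → 23; +1 tail pad (align 8); size 24, align 8
@0: m7 [24B, align 4] → 24
within Node: team at 22
0 + 22 = 22

22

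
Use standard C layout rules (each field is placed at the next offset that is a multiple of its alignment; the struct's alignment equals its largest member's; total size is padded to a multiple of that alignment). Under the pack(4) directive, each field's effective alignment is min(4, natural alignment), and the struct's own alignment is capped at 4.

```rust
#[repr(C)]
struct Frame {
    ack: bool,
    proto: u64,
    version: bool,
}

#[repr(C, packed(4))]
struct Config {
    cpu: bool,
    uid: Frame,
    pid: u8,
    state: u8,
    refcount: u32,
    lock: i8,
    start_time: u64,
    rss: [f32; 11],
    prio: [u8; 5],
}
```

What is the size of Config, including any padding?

100

Frame: 0..1  ack  (1B, 1-aligned); 1..8  -- padding (7B); 8..16  proto  (8B, 8-aligned); 16..17  version  (1B, 1-aligned); 17..24  -- tail padding (7B); sizeof = 24, alignof = 8
0..1  cpu  (1B, 1-aligned)
1..4  -- padding (3B)
4..28  uid  (24B, 4-aligned)
28..29  pid  (1B, 1-aligned)
29..30  state  (1B, 1-aligned)
30..32  -- padding (2B)
32..36  refcount  (4B, 4-aligned)
36..37  lock  (1B, 1-aligned)
37..40  -- padding (3B)
40..48  start_time  (8B, 4-aligned)
48..92  rss  (44B, 4-aligned)
92..97  prio  (5B, 1-aligned)
97..100  -- tail padding (3B)
sizeof = 100, alignof = 4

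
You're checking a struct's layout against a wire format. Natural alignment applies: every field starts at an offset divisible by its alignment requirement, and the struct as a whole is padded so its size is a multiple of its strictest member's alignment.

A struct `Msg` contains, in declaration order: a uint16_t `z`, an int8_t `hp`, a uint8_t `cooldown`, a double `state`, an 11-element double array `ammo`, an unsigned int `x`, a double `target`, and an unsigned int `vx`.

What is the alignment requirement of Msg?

8

member alignments: z=2, hp=1, cooldown=1, state=8, ammo=8, x=4, target=8, vx=4
max = 8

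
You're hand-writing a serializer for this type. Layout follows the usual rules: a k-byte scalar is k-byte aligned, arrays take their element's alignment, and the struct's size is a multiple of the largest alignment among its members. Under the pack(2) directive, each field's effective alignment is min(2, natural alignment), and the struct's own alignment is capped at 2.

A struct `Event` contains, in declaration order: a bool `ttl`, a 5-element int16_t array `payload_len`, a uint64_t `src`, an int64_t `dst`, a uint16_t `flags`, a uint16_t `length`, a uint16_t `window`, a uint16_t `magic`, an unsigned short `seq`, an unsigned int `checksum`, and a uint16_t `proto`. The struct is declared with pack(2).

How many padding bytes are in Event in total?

ttl at 0 (size 1, align 1) → ends 1
pad 1 to align 2 for payload_len
payload_len at 2 (size 10, align 2) → ends 12
src at 12 (size 8, align 2) → ends 20
dst at 20 (size 8, align 2) → ends 28
flags at 28 (size 2, align 2) → ends 30
length at 30 (size 2, align 2) → ends 32
window at 32 (size 2, align 2) → ends 34
magic at 34 (size 2, align 2) → ends 36
seq at 36 (size 2, align 2) → ends 38
checksum at 38 (size 4, align 2) → ends 42
proto at 42 (size 2, align 2) → ends 44
total 44 bytes, alignment 2
data bytes 43, size 44 → padding 1

1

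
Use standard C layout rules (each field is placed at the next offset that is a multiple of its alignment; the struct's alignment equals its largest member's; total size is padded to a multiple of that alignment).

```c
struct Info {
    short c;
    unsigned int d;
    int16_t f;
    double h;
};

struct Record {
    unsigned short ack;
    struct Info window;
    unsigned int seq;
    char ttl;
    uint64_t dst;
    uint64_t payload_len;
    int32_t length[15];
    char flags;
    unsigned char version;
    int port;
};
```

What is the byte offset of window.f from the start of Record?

Info: c at 0 (size 2, align 2) → ends 2; pad 2 to align 4 for d; d at 4 (size 4, align 4) → ends 8; f at 8 (size 2, align 2) → ends 10; pad 6 to align 8 for h; h at 16 (size 8, align 8) → ends 24; total 24 bytes, alignment 8
ack at 0 (size 2, align 2) → ends 2
pad 6 to align 8 for window
window at 8 (size 24, align 8) → ends 32
within Info: f at 8
8 + 8 = 16

16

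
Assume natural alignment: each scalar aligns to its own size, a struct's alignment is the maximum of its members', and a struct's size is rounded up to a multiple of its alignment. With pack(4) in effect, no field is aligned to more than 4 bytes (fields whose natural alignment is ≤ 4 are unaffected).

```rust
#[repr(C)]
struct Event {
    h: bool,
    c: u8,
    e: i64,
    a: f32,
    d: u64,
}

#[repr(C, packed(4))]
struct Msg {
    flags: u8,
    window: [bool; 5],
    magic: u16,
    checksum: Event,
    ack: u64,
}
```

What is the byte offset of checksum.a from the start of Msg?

Event: @0: h [1B, align 1] → 1; @1: c [1B, align 1] → 2; +6 pad (align 8); @8: e [8B, align 8] → 16; @16: a [4B, align 4] → 20; +4 pad (align 8); @24: d [8B, align 8] → 32; size 32, align 8
@0: flags [1B, align 1] → 1
@1: window [5B, align 1] → 6
@6: magic [2B, align 2] → 8
@8: checksum [32B, align 4] → 40
within Event: a at 16
8 + 16 = 24

24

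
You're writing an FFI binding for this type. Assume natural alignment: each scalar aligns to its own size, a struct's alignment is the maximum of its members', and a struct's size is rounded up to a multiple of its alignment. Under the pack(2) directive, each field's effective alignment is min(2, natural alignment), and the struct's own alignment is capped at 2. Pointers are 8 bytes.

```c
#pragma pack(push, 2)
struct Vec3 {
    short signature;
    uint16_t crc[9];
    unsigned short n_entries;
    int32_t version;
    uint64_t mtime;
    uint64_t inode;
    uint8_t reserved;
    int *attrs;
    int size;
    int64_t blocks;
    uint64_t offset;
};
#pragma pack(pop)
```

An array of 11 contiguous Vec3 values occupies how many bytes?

@0: signature [2B, align 2] → 2
@2: crc [18B, align 2] → 20
@20: n_entries [2B, align 2] → 22
@22: version [4B, align 2] → 26
@26: mtime [8B, align 2] → 34
@34: inode [8B, align 2] → 42
@42: reserved [1B, align 1] → 43
+1 pad (align 2)
@44: attrs [8B, align 2] → 52
@52: size [4B, align 2] → 56
@56: blocks [8B, align 2] → 64
@64: offset [8B, align 2] → 72
size 72, align 2
array of 11: 11 × 72 = 792

792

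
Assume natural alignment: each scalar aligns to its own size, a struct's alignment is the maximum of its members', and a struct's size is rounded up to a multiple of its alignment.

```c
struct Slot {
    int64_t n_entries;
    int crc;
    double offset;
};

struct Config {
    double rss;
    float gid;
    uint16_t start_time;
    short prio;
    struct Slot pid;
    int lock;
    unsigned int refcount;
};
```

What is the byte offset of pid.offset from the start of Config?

32

Slot: 0..8  n_entries  (8B, 8-aligned); 8..12  crc  (4B, 4-aligned); 12..16  -- padding (4B); 16..24  offset  (8B, 8-aligned); sizeof = 24, alignof = 8
0..8  rss  (8B, 8-aligned)
8..12  gid  (4B, 4-aligned)
12..14  start_time  (2B, 2-aligned)
14..16  prio  (2B, 2-aligned)
16..40  pid  (24B, 8-aligned)
within Slot: offset at 16
16 + 16 = 32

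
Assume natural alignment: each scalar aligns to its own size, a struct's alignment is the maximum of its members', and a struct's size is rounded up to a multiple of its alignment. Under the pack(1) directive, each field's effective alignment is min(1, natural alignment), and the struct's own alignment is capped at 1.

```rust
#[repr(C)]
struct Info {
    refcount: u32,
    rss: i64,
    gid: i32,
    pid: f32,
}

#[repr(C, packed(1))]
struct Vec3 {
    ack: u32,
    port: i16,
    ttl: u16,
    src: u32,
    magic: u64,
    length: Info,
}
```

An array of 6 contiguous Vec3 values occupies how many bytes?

Info: 0..4  refcount  (4B, 4-aligned); 4..8  -- padding (4B); 8..16  rss  (8B, 8-aligned); 16..20  gid  (4B, 4-aligned); 20..24  pid  (4B, 4-aligned); sizeof = 24, alignof = 8
0..4  ack  (4B, 1-aligned)
4..6  port  (2B, 1-aligned)
6..8  ttl  (2B, 1-aligned)
8..12  src  (4B, 1-aligned)
12..20  magic  (8B, 1-aligned)
20..44  length  (24B, 1-aligned)
sizeof = 44, alignof = 1
array of 6: 6 × 44 = 264

264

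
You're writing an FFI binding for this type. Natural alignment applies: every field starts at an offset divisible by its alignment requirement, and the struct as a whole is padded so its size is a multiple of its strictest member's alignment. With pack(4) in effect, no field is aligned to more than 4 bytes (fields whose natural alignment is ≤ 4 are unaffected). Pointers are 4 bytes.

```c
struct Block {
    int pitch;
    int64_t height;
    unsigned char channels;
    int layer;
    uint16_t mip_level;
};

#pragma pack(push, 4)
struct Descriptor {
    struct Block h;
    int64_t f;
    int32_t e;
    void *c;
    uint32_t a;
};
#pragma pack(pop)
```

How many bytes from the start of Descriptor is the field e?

40

Block: @0: pitch [4B, align 4] → 4; +4 pad (align 8); @8: height [8B, align 8] → 16; @16: channels [1B, align 1] → 17; +3 pad (align 4); @20: layer [4B, align 4] → 24; @24: mip_level [2B, align 2] → 26; +6 tail pad (align 8); size 32, align 8
@0: h [32B, align 4] → 32
@32: f [8B, align 4] → 40
@40: e [4B, align 4] → 44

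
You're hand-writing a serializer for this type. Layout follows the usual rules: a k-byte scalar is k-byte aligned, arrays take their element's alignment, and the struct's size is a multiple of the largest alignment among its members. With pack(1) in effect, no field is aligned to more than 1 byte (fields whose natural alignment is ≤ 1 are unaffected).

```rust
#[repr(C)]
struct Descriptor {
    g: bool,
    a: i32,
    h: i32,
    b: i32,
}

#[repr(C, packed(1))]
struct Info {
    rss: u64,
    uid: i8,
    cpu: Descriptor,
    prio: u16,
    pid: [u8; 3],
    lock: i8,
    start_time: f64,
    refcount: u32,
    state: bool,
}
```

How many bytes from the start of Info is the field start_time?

31

Descriptor: g at 0 (size 1, align 1) → ends 1; pad 3 to align 4 for a; a at 4 (size 4, align 4) → ends 8; h at 8 (size 4, align 4) → ends 12; b at 12 (size 4, align 4) → ends 16; total 16 bytes, alignment 4
rss at 0 (size 8, align 1) → ends 8
uid at 8 (size 1, align 1) → ends 9
cpu at 9 (size 16, align 1) → ends 25
prio at 25 (size 2, align 1) → ends 27
pid at 27 (size 3, align 1) → ends 30
lock at 30 (size 1, align 1) → ends 31
start_time at 31 (size 8, align 1) → ends 39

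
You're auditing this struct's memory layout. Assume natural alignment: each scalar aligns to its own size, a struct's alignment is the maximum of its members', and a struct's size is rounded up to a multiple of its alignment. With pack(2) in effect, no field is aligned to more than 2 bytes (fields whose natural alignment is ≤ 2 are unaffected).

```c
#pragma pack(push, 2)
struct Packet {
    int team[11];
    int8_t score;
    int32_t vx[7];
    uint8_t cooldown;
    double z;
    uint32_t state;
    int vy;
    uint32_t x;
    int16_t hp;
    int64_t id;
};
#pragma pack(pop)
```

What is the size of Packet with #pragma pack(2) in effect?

@0: team [44B, align 2] → 44
@44: score [1B, align 1] → 45
+1 pad (align 2)
@46: vx [28B, align 2] → 74
@74: cooldown [1B, align 1] → 75
+1 pad (align 2)
@76: z [8B, align 2] → 84
@84: state [4B, align 2] → 88
@88: vy [4B, align 2] → 92
@92: x [4B, align 2] → 96
@96: hp [2B, align 2] → 98
@98: id [8B, align 2] → 106
size 106, align 2

106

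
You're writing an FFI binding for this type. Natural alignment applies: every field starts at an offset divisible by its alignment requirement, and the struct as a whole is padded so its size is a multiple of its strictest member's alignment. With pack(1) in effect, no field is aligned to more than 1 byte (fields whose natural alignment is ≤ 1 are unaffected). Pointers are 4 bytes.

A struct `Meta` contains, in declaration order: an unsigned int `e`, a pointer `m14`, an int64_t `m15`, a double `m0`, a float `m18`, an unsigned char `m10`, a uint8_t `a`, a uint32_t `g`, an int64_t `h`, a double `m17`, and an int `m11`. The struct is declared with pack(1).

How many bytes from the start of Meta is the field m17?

42

0..4  e  (4B, 1-aligned)
4..8  m14  (4B, 1-aligned)
8..16  m15  (8B, 1-aligned)
16..24  m0  (8B, 1-aligned)
24..28  m18  (4B, 1-aligned)
28..29  m10  (1B, 1-aligned)
29..30  a  (1B, 1-aligned)
30..34  g  (4B, 1-aligned)
34..42  h  (8B, 1-aligned)
42..50  m17  (8B, 1-aligned)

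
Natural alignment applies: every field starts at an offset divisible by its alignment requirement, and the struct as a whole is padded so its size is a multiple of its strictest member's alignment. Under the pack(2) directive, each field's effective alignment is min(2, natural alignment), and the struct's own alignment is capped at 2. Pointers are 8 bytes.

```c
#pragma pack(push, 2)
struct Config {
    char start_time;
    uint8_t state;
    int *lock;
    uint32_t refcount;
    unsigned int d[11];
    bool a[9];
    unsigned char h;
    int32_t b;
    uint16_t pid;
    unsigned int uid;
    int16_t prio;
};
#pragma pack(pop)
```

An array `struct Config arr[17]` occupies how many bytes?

1360

0..1  start_time  (1B, 1-aligned)
1..2  state  (1B, 1-aligned)
2..10  lock  (8B, 2-aligned)
10..14  refcount  (4B, 2-aligned)
14..58  d  (44B, 2-aligned)
58..67  a  (9B, 1-aligned)
67..68  h  (1B, 1-aligned)
68..72  b  (4B, 2-aligned)
72..74  pid  (2B, 2-aligned)
74..78  uid  (4B, 2-aligned)
78..80  prio  (2B, 2-aligned)
sizeof = 80, alignof = 2
array of 17: 17 × 80 = 1360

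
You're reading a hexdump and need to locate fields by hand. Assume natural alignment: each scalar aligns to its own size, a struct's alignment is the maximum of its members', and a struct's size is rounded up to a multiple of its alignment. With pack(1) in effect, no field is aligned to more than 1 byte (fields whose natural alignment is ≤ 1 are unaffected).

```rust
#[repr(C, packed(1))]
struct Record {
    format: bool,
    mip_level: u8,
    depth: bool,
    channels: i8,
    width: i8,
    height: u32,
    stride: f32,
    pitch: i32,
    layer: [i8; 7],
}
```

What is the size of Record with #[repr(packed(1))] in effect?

@0: format [1B, align 1] → 1
@1: mip_level [1B, align 1] → 2
@2: depth [1B, align 1] → 3
@3: channels [1B, align 1] → 4
@4: width [1B, align 1] → 5
@5: height [4B, align 1] → 9
@9: stride [4B, align 1] → 13
@13: pitch [4B, align 1] → 17
@17: layer [7B, align 1] → 24
size 24, align 1

24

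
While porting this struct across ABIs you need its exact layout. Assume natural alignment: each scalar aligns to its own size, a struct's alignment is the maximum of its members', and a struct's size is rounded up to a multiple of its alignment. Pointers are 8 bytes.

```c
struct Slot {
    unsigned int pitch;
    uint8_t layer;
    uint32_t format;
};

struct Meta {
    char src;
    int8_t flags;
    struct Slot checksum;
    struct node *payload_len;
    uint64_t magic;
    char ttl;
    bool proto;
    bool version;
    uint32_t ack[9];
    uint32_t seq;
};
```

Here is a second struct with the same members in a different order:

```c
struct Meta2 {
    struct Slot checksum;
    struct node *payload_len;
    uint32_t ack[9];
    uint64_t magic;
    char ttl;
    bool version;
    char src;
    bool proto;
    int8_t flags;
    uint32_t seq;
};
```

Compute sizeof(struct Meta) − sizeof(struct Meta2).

-8

Slot: @0: pitch [4B, align 4] → 4; @4: layer [1B, align 1] → 5; +3 pad (align 4); @8: format [4B, align 4] → 12; size 12, align 4
@0: src [1B, align 1] → 1
@1: flags [1B, align 1] → 2
+2 pad (align 4)
@4: checksum [12B, align 4] → 16
@16: payload_len [8B, align 8] → 24
@24: magic [8B, align 8] → 32
@32: ttl [1B, align 1] → 33
@33: proto [1B, align 1] → 34
@34: version [1B, align 1] → 35
+1 pad (align 4)
@36: ack [36B, align 4] → 72
@72: seq [4B, align 4] → 76
+4 tail pad (align 8)
size 80, align 8
— Meta2 —
@0: checksum [12B, align 4] → 12
+4 pad (align 8)
@16: payload_len [8B, align 8] → 24
@24: ack [36B, align 4] → 60
+4 pad (align 8)
@64: magic [8B, align 8] → 72
@72: ttl [1B, align 1] → 73
@73: version [1B, align 1] → 74
@74: src [1B, align 1] → 75
@75: proto [1B, align 1] → 76
@76: flags [1B, align 1] → 77
+3 pad (align 4)
@80: seq [4B, align 4] → 84
+4 tail pad (align 8)
size 88, align 8
80 − 88 = -8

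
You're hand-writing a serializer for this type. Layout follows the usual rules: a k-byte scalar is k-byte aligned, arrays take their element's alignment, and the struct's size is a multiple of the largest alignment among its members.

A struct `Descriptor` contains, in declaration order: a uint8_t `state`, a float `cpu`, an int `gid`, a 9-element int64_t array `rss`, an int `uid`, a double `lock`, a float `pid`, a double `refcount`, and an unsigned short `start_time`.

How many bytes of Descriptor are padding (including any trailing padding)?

21

state at 0 (size 1, align 1) → ends 1
pad 3 to align 4 for cpu
cpu at 4 (size 4, align 4) → ends 8
gid at 8 (size 4, align 4) → ends 12
pad 4 to align 8 for rss
rss at 16 (size 72, align 8) → ends 88
uid at 88 (size 4, align 4) → ends 92
pad 4 to align 8 for lock
lock at 96 (size 8, align 8) → ends 104
pid at 104 (size 4, align 4) → ends 108
pad 4 to align 8 for refcount
refcount at 112 (size 8, align 8) → ends 120
start_time at 120 (size 2, align 2) → ends 122
tail pad 6 to reach multiple of 8
total 128 bytes, alignment 8
data bytes 107, size 128 → padding 21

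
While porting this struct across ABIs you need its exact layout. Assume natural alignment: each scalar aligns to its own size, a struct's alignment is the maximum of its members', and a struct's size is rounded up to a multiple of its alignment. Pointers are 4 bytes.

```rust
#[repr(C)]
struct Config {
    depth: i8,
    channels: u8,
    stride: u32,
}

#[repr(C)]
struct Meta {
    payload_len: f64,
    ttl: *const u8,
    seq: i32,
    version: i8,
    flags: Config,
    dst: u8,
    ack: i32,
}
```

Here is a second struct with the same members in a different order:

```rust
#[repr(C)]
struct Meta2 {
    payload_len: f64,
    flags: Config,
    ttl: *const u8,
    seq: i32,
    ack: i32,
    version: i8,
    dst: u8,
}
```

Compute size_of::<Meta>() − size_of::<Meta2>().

Config: depth at 0 (size 1, align 1) → ends 1; channels at 1 (size 1, align 1) → ends 2; pad 2 to align 4 for stride; stride at 4 (size 4, align 4) → ends 8; total 8 bytes, alignment 4
payload_len at 0 (size 8, align 8) → ends 8
ttl at 8 (size 4, align 4) → ends 12
seq at 12 (size 4, align 4) → ends 16
version at 16 (size 1, align 1) → ends 17
pad 3 to align 4 for flags
flags at 20 (size 8, align 4) → ends 28
dst at 28 (size 1, align 1) → ends 29
pad 3 to align 4 for ack
ack at 32 (size 4, align 4) → ends 36
tail pad 4 to reach multiple of 8
total 40 bytes, alignment 8
— Meta2 —
payload_len at 0 (size 8, align 8) → ends 8
flags at 8 (size 8, align 4) → ends 16
ttl at 16 (size 4, align 4) → ends 20
seq at 20 (size 4, align 4) → ends 24
ack at 24 (size 4, align 4) → ends 28
version at 28 (size 1, align 1) → ends 29
dst at 29 (size 1, align 1) → ends 30
tail pad 2 to reach multiple of 8
total 32 bytes, alignment 8
40 − 32 = 8

8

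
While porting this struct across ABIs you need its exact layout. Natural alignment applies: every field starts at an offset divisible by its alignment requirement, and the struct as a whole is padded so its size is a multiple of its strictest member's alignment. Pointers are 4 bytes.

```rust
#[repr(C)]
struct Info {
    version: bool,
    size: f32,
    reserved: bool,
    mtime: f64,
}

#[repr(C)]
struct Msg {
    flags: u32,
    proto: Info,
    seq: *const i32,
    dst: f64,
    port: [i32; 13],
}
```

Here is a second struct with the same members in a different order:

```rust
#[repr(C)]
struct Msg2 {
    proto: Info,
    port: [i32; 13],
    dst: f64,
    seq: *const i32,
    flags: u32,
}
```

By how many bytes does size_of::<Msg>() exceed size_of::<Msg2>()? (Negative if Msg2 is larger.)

8

Info: @0: version [1B, align 1] → 1; +3 pad (align 4); @4: size [4B, align 4] → 8; @8: reserved [1B, align 1] → 9; +7 pad (align 8); @16: mtime [8B, align 8] → 24; size 24, align 8
@0: flags [4B, align 4] → 4
+4 pad (align 8)
@8: proto [24B, align 8] → 32
@32: seq [4B, align 4] → 36
+4 pad (align 8)
@40: dst [8B, align 8] → 48
@48: port [52B, align 4] → 100
+4 tail pad (align 8)
size 104, align 8
— Msg2 —
@0: proto [24B, align 8] → 24
@24: port [52B, align 4] → 76
+4 pad (align 8)
@80: dst [8B, align 8] → 88
@88: seq [4B, align 4] → 92
@92: flags [4B, align 4] → 96
size 96, align 8
104 − 96 = 8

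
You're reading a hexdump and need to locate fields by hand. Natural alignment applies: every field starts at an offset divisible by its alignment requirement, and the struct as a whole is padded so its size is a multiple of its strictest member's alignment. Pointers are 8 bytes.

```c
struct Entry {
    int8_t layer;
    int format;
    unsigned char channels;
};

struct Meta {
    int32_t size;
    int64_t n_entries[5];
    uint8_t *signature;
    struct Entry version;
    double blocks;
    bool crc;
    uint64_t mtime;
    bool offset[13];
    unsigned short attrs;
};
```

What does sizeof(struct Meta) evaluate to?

Entry: layer at 0 (size 1, align 1) → ends 1; pad 3 to align 4 for format; format at 4 (size 4, align 4) → ends 8; channels at 8 (size 1, align 1) → ends 9; tail pad 3 to reach multiple of 4; total 12 bytes, alignment 4
size at 0 (size 4, align 4) → ends 4
pad 4 to align 8 for n_entries
n_entries at 8 (size 40, align 8) → ends 48
signature at 48 (size 8, align 8) → ends 56
version at 56 (size 12, align 4) → ends 68
pad 4 to align 8 for blocks
blocks at 72 (size 8, align 8) → ends 80
crc at 80 (size 1, align 1) → ends 81
pad 7 to align 8 for mtime
mtime at 88 (size 8, align 8) → ends 96
offset at 96 (size 13, align 1) → ends 109
pad 1 to align 2 for attrs
attrs at 110 (size 2, align 2) → ends 112
total 112 bytes, alignment 8

112 bytes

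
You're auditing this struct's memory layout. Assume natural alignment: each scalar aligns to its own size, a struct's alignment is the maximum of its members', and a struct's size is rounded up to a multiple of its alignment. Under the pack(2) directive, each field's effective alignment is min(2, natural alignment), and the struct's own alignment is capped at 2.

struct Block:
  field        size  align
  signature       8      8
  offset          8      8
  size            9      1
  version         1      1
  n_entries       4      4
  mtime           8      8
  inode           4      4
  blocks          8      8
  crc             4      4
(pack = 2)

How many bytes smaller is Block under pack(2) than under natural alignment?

10

natural layout:
  @0: signature [8B, align 8] → 8
  @8: offset [8B, align 8] → 16
  @16: size [9B, align 1] → 25
  @25: version [1B, align 1] → 26
  +2 pad (align 4)
  @28: n_entries [4B, align 4] → 32
  @32: mtime [8B, align 8] → 40
  @40: inode [4B, align 4] → 44
  +4 pad (align 8)
  @48: blocks [8B, align 8] → 56
  @56: crc [4B, align 4] → 60
  +4 tail pad (align 8)
  size 64, align 8
packed(2) layout:
  @0: signature [8B, align 2] → 8
  @8: offset [8B, align 2] → 16
  @16: size [9B, align 1] → 25
  @25: version [1B, align 1] → 26
  @26: n_entries [4B, align 2] → 30
  @30: mtime [8B, align 2] → 38
  @38: inode [4B, align 2] → 42
  @42: blocks [8B, align 2] → 50
  @50: crc [4B, align 2] → 54
  size 54, align 2
64 − 54 = 10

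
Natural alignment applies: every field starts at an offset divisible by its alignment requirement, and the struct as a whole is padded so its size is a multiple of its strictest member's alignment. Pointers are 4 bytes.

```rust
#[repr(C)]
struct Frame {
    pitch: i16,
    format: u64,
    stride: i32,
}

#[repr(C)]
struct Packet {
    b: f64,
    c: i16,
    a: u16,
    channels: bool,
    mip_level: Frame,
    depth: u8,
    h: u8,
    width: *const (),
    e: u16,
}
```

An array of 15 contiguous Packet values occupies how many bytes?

840

Frame: pitch at 0 (size 2, align 2) → ends 2; pad 6 to align 8 for format; format at 8 (size 8, align 8) → ends 16; stride at 16 (size 4, align 4) → ends 20; tail pad 4 to reach multiple of 8; total 24 bytes, alignment 8
b at 0 (size 8, align 8) → ends 8
c at 8 (size 2, align 2) → ends 10
a at 10 (size 2, align 2) → ends 12
channels at 12 (size 1, align 1) → ends 13
pad 3 to align 8 for mip_level
mip_level at 16 (size 24, align 8) → ends 40
depth at 40 (size 1, align 1) → ends 41
h at 41 (size 1, align 1) → ends 42
pad 2 to align 4 for width
width at 44 (size 4, align 4) → ends 48
e at 48 (size 2, align 2) → ends 50
tail pad 6 to reach multiple of 8
total 56 bytes, alignment 8
array of 15: 15 × 56 = 840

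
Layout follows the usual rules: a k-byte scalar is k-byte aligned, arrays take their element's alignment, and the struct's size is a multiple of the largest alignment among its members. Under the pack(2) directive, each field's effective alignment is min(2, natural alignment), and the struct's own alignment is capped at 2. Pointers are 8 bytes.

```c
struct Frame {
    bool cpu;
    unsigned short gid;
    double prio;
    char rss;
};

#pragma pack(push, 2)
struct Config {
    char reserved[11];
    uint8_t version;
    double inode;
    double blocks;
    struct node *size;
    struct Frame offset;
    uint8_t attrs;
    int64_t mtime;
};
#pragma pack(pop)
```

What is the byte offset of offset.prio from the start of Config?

44

Frame: cpu at 0 (size 1, align 1) → ends 1; pad 1 to align 2 for gid; gid at 2 (size 2, align 2) → ends 4; pad 4 to align 8 for prio; prio at 8 (size 8, align 8) → ends 16; rss at 16 (size 1, align 1) → ends 17; tail pad 7 to reach multiple of 8; total 24 bytes, alignment 8
reserved at 0 (size 11, align 1) → ends 11
version at 11 (size 1, align 1) → ends 12
inode at 12 (size 8, align 2) → ends 20
blocks at 20 (size 8, align 2) → ends 28
size at 28 (size 8, align 2) → ends 36
offset at 36 (size 24, align 2) → ends 60
within Frame: prio at 8
36 + 8 = 44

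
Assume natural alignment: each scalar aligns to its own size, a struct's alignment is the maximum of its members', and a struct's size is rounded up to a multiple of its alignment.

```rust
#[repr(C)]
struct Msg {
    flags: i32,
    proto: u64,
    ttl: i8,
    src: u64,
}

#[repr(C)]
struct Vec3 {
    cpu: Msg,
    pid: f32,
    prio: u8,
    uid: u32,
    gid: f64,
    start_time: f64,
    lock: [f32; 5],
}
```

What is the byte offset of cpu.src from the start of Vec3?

Msg: flags at 0 (size 4, align 4) → ends 4; pad 4 to align 8 for proto; proto at 8 (size 8, align 8) → ends 16; ttl at 16 (size 1, align 1) → ends 17; pad 7 to align 8 for src; src at 24 (size 8, align 8) → ends 32; total 32 bytes, alignment 8
cpu at 0 (size 32, align 8) → ends 32
within Msg: src at 24
0 + 24 = 24

24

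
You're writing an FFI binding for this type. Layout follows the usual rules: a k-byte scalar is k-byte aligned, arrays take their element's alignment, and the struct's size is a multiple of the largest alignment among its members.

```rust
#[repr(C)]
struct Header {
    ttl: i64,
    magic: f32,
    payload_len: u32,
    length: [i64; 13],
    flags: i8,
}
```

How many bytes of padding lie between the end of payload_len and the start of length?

ttl at 0 (size 8, align 8) → ends 8
magic at 8 (size 4, align 4) → ends 12
payload_len at 12 (size 4, align 4) → ends 16
length at 16 (size 104, align 8) → ends 120

0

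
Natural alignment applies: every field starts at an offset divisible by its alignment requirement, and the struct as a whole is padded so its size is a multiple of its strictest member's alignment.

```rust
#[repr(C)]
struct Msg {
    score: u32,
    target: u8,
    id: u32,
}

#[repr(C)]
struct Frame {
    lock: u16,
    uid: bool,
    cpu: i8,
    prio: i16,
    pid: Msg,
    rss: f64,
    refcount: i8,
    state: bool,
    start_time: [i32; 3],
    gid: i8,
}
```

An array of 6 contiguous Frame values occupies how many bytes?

Msg: @0: score [4B, align 4] → 4; @4: target [1B, align 1] → 5; +3 pad (align 4); @8: id [4B, align 4] → 12; size 12, align 4
@0: lock [2B, align 2] → 2
@2: uid [1B, align 1] → 3
@3: cpu [1B, align 1] → 4
@4: prio [2B, align 2] → 6
+2 pad (align 4)
@8: pid [12B, align 4] → 20
+4 pad (align 8)
@24: rss [8B, align 8] → 32
@32: refcount [1B, align 1] → 33
@33: state [1B, align 1] → 34
+2 pad (align 4)
@36: start_time [12B, align 4] → 48
@48: gid [1B, align 1] → 49
+7 tail pad (align 8)
size 56, align 8
array of 6: 6 × 56 = 336

336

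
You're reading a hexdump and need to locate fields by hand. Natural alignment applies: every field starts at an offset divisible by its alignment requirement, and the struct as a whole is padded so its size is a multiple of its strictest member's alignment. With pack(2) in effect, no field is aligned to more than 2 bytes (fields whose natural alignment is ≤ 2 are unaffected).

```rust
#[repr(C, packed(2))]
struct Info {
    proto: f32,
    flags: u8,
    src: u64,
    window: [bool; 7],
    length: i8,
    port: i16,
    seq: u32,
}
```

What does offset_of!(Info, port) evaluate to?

0..4  proto  (4B, 2-aligned)
4..5  flags  (1B, 1-aligned)
5..6  -- padding (1B)
6..14  src  (8B, 2-aligned)
14..21  window  (7B, 1-aligned)
21..22  length  (1B, 1-aligned)
22..24  port  (2B, 2-aligned)

22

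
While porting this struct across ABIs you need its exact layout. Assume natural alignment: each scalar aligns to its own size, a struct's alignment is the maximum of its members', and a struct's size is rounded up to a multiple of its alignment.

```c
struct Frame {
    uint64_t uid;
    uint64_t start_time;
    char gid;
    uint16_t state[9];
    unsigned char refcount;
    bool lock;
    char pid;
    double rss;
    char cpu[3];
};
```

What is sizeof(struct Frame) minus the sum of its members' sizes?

@0: uid [8B, align 8] → 8
@8: start_time [8B, align 8] → 16
@16: gid [1B, align 1] → 17
+1 pad (align 2)
@18: state [18B, align 2] → 36
@36: refcount [1B, align 1] → 37
@37: lock [1B, align 1] → 38
@38: pid [1B, align 1] → 39
+1 pad (align 8)
@40: rss [8B, align 8] → 48
@48: cpu [3B, align 1] → 51
+5 tail pad (align 8)
size 56, align 8
data bytes 49, size 56 → padding 7

7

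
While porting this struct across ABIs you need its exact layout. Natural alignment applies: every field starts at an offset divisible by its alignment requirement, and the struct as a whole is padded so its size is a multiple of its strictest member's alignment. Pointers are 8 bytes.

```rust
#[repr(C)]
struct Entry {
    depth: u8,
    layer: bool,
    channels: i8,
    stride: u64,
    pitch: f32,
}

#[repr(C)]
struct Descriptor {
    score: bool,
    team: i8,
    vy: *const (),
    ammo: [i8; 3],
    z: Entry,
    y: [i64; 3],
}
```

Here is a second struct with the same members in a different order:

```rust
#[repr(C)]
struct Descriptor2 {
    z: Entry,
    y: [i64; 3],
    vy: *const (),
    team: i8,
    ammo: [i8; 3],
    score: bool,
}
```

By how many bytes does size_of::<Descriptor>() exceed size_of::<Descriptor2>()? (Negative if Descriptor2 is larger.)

8

Entry: 0..1  depth  (1B, 1-aligned); 1..2  layer  (1B, 1-aligned); 2..3  channels  (1B, 1-aligned); 3..8  -- padding (5B); 8..16  stride  (8B, 8-aligned); 16..20  pitch  (4B, 4-aligned); 20..24  -- tail padding (4B); sizeof = 24, alignof = 8
0..1  score  (1B, 1-aligned)
1..2  team  (1B, 1-aligned)
2..8  -- padding (6B)
8..16  vy  (8B, 8-aligned)
16..19  ammo  (3B, 1-aligned)
19..24  -- padding (5B)
24..48  z  (24B, 8-aligned)
48..72  y  (24B, 8-aligned)
sizeof = 72, alignof = 8
— Descriptor2 —
0..24  z  (24B, 8-aligned)
24..48  y  (24B, 8-aligned)
48..56  vy  (8B, 8-aligned)
56..57  team  (1B, 1-aligned)
57..60  ammo  (3B, 1-aligned)
60..61  score  (1B, 1-aligned)
61..64  -- tail padding (3B)
sizeof = 64, alignof = 8
72 − 64 = 8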